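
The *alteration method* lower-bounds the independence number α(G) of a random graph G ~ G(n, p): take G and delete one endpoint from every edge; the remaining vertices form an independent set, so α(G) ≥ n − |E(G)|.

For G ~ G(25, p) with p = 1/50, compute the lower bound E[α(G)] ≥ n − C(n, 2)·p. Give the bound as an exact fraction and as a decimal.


E[|E(G)|] = C(25, 2)·p = 300 · (1/50) = 6.
E[α(G)] ≥ n − E[|E(G)|] = 25 − 6 = 19.
Numerically: ≈ 19.0000.
(This is only a lower bound; the true E[α(G)] may be larger.)

E[α(G)] ≥ 19 ≈ 19.0000.


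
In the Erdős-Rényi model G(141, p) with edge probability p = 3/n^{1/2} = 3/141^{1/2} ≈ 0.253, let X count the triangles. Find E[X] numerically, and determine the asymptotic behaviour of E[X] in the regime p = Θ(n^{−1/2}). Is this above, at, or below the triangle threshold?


Number of potential triangles: C(141, 3) = 457310.
Each occurs with probability p³ ≈ (0.253)³ ≈ 1.61263e-02.
By linearity: E[X] = C(141, 3)·p³ ≈ 457310 · 1.61263e-02 ≈ 7374.724.
Since α = 1/2 < 1, p = c/n^{1/2} ≫ 1/n is above the triangle threshold p ~ 1/n. Asymptotically E[X] ~ (c³/6)·n^{3(1−α)} = (3³/6)·n^{1.5} → ∞; triangles are abundant w.h.p.

E[X] ≈ 7374.724; in regime p = Θ(1/n^{1/2}) E[X] diverges (above the triangle threshold p ~ 1/n).


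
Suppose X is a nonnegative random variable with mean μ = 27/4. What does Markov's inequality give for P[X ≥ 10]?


μ = E[X] = 27/4, a = 10.
Markov: P[X ≥ 10] ≤ μ/a = (27/4)/10 = 27/40.
Numerically: ≈ 0.6750.
(Since a = 10 > μ = 6.7500, the bound 27/40 is < 1 and informative.)

P[X ≥ 10] ≤ 27/40 ≈ 0.6750.


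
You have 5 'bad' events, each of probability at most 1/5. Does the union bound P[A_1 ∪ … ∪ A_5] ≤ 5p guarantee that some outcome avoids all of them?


Union bound: P[∪_{i=1}^{5} A_i] ≤ Σ_i P[A_i] ≤ 5·p = 5·(1/5) = 1.
Numerically: 1 ≈ 1.000000.
Is 1 < 1? NO.
Since the bound 1 is ≥ 1, the union bound is uninformative here; it does NOT by itself certify existence.

5·p = 1 ≈ 1.000000; existence NOT certified by the union bound.


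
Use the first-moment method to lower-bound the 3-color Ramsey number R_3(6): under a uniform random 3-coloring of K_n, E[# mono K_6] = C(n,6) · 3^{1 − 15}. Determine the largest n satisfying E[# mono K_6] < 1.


We need C(n, 6) · 3^{1 − 15} < 1, i.e. C(n, 6) < 3^{15 − 1} = 4782969.
Check values of n near the boundary:
  n = 39: C(39, 6) = 3262623; 3262623 < 4782969? YES
  n = 40: C(40, 6) = 3838380; 3838380 < 4782969? YES
  n = 41: C(41, 6) = 4496388; 4496388 < 4782969? YES
  n = 42: C(42, 6) = 5245786; 5245786 < 4782969? NO
  n = 43: C(43, 6) = 6096454; 6096454 < 4782969? NO
  n = 44: C(44, 6) = 7059052; 7059052 < 4782969? NO
The largest n with C(n, 6) < 4782969 is n = 41 (where E[X] = 1498796/1594323 ≈ 0.940). Hence R_3(6) > 41, i.e. R_3(6) ≥ 42.

Largest n = 41; hence R_3(6) > 41.


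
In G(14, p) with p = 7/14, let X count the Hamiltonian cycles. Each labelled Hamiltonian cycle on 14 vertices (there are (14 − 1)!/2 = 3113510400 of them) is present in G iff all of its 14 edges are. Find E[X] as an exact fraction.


K_14 has (14 − 1)!/2 = 3113510400 labelled Hamiltonian cycles.
For each such Hamiltonian cycle H, let X_H = 1 if all 14 edges of H are present in G. Then P[X_H = 1] = p^{14} = (1/2)^{14} = 1/16384.
By linearity: E[X] = Σ_H E[X_H] = 3113510400 · p^{14} = 3113510400 · 1/16384 = 6081075/32.
Numerically: E[X] ≈ 190034.

E[X] = 3113510400 · (1/2)^{14} = 6081075/32 ≈ 190034.


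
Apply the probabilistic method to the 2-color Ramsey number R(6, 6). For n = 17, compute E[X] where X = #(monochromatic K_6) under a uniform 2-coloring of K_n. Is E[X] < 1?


E[X] = C(17, 6) · 2^{1 − 15} = 12376 · 2^{−14} = 12376/16384.
As a reduced fraction: E[X] = 1547/2048 ≈ 0.7554.
Is E[X] < 1? YES.
Since E[X] < 1, there exists a 2-coloring of K_{17} with no monochromatic K_6; hence R(6, 6) > 17.

E[X] = 1547/2048 ≈ 0.7554; E[X] < 1, so R(6, 6) > 17.


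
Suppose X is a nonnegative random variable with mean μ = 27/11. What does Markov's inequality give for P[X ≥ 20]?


μ = E[X] = 27/11, a = 20.
Markov: P[X ≥ 20] ≤ μ/a = (27/11)/20 = 27/220.
Numerically: ≈ 0.122727.
(Since a = 20 > μ = 2.454545, the bound 27/220 is < 1 and informative.)

P[X ≥ 20] ≤ 27/220 ≈ 0.122727.


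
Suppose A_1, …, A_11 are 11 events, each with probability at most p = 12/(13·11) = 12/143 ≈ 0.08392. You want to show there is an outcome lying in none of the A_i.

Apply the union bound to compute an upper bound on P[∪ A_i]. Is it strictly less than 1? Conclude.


Union bound: P[∪_{i=1}^{11} A_i] ≤ Σ_i P[A_i] ≤ 11·p = 11·(12/143) = 12/13.
Numerically: 12/13 ≈ 0.92308.
Is 12/13 < 1? YES.
Since P[∪ A_i] ≤ 12/13 < 1, the complement has P[∩ A_i^c] ≥ 1 − 12/13 = 1/13 > 0, so some outcome avoids every A_i.

11·p = 12/13 ≈ 0.92308; existence CERTIFIED by the union bound.


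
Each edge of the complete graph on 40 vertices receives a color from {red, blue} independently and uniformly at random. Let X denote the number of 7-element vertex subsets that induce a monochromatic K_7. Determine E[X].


Let X = Σ_S X_S over the C(40, 7) = 18643560 subsets S of size 7, where X_S = 1 if the K_7 on S is monochromatic.
For a fixed S, the K_7 on S has C(7, 2) = 21 edges. P[all 21 edges red] = (1/2)^21, and likewise for blue, so P[monochromatic] = 2·(1/2)^21 = 2^{1 − 21} = 1/1048576.
By linearity: E[X] = C(40, 7) · 2^{1 − 21} = 18643560 · 1/1048576 = 2330445/131072.
Numerically: E[X] ≈ 17.780.

E[X] = C(40,7)·2^(1−C(7,2)) = 2330445/131072 ≈ 17.780.


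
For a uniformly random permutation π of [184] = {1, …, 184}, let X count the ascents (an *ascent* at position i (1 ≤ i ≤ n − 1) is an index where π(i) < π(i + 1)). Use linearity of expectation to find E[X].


Write X = Σ X_I over i = 1, …, 183, with X_I the indicator of one ascent.
There are 183 indicators.
For each fixed i, the pair (π(i), π(i+1)) is a uniformly random ordered pair of distinct values from {1, …, 184}; by symmetry P[π(i) < π(i+1)] = 1/2.
By linearity: E[X] = 183 · (1/2) = (184 − 1) · (1/2) = 183/2 ≈ 91.5000.

E[X] = 183/2 = 91.5000.


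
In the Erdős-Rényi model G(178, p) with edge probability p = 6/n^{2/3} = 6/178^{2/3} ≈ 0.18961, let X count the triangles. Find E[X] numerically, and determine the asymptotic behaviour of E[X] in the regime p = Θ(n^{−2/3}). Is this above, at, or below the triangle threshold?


Number of potential triangles: C(178, 3) = 924176.
Each occurs with probability p³ ≈ (0.18961)³ ≈ 6.8173210e-03.
By linearity: E[X] = C(178, 3)·p³ ≈ 924176 · 6.8173210e-03 ≈ 6300.40449.
Since α = 2/3 < 1, p = c/n^{2/3} ≫ 1/n is above the triangle threshold p ~ 1/n. Asymptotically E[X] ~ (c³/6)·n^{3(1−α)} = (6³/6)·n^{1} → ∞; triangles are abundant w.h.p.

E[X] ≈ 6300.40449; in regime p = Θ(1/n^{2/3}) E[X] diverges (above the triangle threshold p ~ 1/n).


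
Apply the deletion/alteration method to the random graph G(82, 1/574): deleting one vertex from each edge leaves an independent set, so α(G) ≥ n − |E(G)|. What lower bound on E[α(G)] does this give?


E[|E(G)|] = C(82, 2)·p = 3321 · (1/574) = 81/14.
E[α(G)] ≥ n − E[|E(G)|] = 82 − 81/14 = 1067/14.
Numerically: ≈ 76.21429.
(This is only a lower bound; the true E[α(G)] may be larger.)

E[α(G)] ≥ 1067/14 ≈ 76.21429.


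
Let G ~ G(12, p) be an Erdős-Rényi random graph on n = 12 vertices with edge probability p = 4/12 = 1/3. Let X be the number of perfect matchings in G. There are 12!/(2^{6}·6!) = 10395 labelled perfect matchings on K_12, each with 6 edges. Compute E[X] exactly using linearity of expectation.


K_12 has 12!/(2^{6}·6!) = 10395 labelled perfect matchings.
For each such perfect matching H, let X_H = 1 if all 6 edges of H are present in G. Then P[X_H = 1] = p^{6} = (1/3)^{6} = 1/729.
By linearity: E[X] = Σ_H E[X_H] = 10395 · p^{6} = 10395 · 1/729 = 385/27.
Numerically: E[X] ≈ 14.2593.

E[X] = 10395 · (1/3)^{6} = 385/27 ≈ 14.2593.


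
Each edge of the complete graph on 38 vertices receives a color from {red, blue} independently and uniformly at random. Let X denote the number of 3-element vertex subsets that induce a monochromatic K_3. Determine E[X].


Let X = Σ_S X_S over the C(38, 3) = 8436 subsets S of size 3, where X_S = 1 if the K_3 on S is monochromatic.
For a fixed S, the K_3 on S has C(3, 2) = 3 edges. P[all 3 edges red] = (1/2)^3, and likewise for blue, so P[monochromatic] = 2·(1/2)^3 = 2^{1 − 3} = 1/4.
By linearity: E[X] = C(38, 3) · 2^{1 − 3} = 8436 · 1/4 = 2109.
Numerically: E[X] ≈ 2109.0000.

E[X] = C(38,3)·2^(1−C(3,2)) = 2109 ≈ 2109.0000.


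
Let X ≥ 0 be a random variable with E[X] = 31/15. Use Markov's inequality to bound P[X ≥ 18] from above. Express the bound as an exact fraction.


μ = E[X] = 31/15, a = 18.
Markov: P[X ≥ 18] ≤ μ/a = (31/15)/18 = 31/270.
Numerically: ≈ 0.11481.
(Since a = 18 > μ = 2.06667, the bound 31/270 is < 1 and informative.)

P[X ≥ 18] ≤ 31/270 ≈ 0.11481.


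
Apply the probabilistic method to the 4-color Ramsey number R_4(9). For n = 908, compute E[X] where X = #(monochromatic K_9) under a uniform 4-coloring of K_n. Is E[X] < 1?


E[X] = C(908, 9) · 4^{1 − 36} = 1111058428637338083100 · 4^{−35} = 1111058428637338083100/1180591620717411303424.
As a reduced fraction: E[X] = 277764607159334520775/295147905179352825856 ≈ 0.941.
Is E[X] < 1? YES.
Since E[X] < 1, there exists a 4-coloring of K_{908} with no monochromatic K_9; hence R_4(9) > 908.

E[X] = 277764607159334520775/295147905179352825856 ≈ 0.941; E[X] < 1, so R_4(9) > 908.


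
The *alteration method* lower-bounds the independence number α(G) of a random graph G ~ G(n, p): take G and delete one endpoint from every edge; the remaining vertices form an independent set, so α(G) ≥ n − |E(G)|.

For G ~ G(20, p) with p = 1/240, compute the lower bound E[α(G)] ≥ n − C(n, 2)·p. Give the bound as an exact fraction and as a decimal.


E[|E(G)|] = C(20, 2)·p = 190 · (1/240) = 19/24.
E[α(G)] ≥ n − E[|E(G)|] = 20 − 19/24 = 461/24.
Numerically: ≈ 19.2083.
(This is only a lower bound; the true E[α(G)] may be larger.)

E[α(G)] ≥ 461/24 ≈ 19.2083.


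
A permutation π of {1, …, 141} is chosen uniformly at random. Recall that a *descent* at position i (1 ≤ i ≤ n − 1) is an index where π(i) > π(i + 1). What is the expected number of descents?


Write X = Σ X_I over i = 1, …, 140, with X_I the indicator of one descent.
There are 140 indicators.
For each fixed i, the pair (π(i), π(i+1)) is a uniformly random ordered pair of distinct values from {1, …, 141}; by symmetry P[π(i) > π(i+1)] = 1/2.
By linearity: E[X] = 140 · (1/2) = (141 − 1) · (1/2) = 70 ≈ 70.000.

E[X] = 70 = 70.000.


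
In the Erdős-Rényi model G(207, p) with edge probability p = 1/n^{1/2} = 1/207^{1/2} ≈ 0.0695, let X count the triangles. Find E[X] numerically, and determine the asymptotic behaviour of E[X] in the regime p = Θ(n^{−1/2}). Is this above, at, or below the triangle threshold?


Number of potential triangles: C(207, 3) = 1456935.
Each occurs with probability p³ ≈ (0.0695)³ ≈ 3.35772e-04.
By linearity: E[X] = C(207, 3)·p³ ≈ 1456935 · 3.35772e-04 ≈ 489.198.
Since α = 1/2 < 1, p = c/n^{1/2} ≫ 1/n is above the triangle threshold p ~ 1/n. Asymptotically E[X] ~ (c³/6)·n^{3(1−α)} = (1³/6)·n^{1.5} → ∞; triangles are abundant w.h.p.

E[X] ≈ 489.198; in regime p = Θ(1/n^{1/2}) E[X] diverges (above the triangle threshold p ~ 1/n).


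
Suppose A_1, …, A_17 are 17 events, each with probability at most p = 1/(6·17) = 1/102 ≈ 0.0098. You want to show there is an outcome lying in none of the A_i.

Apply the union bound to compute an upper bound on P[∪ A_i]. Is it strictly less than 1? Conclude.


Union bound: P[∪_{i=1}^{17} A_i] ≤ Σ_i P[A_i] ≤ 17·p = 17·(1/102) = 1/6.
Numerically: 1/6 ≈ 0.1667.
Is 1/6 < 1? YES.
Since P[∪ A_i] ≤ 1/6 < 1, the complement has P[∩ A_i^c] ≥ 1 − 1/6 = 5/6 > 0, so some outcome avoids every A_i.

17·p = 1/6 ≈ 0.1667; existence CERTIFIED by the union bound.


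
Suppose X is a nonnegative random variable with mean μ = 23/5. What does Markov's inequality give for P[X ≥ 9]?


μ = E[X] = 23/5, a = 9.
Markov: P[X ≥ 9] ≤ μ/a = (23/5)/9 = 23/45.
Numerically: ≈ 0.511.
(Since a = 9 > μ = 4.600, the bound 23/45 is < 1 and informative.)

P[X ≥ 9] ≤ 23/45 ≈ 0.511.


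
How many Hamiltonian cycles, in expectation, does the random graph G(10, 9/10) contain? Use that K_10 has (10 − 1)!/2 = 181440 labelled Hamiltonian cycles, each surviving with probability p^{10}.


K_10 has (10 − 1)!/2 = 181440 labelled Hamiltonian cycles.
For each such Hamiltonian cycle H, let X_H = 1 if all 10 edges of H are present in G. Then P[X_H = 1] = p^{10} = (9/10)^{10} = 3486784401/10000000000.
By linearity of expectation: E[X] = Σ_H E[X_H] = 181440 · p^{10} = 181440 · 3486784401/10000000000 = 1977006755367/31250000.
Numerically: E[X] ≈ 63264.

E[X] = 181440 · (9/10)^{10} = 1977006755367/31250000 ≈ 63264.


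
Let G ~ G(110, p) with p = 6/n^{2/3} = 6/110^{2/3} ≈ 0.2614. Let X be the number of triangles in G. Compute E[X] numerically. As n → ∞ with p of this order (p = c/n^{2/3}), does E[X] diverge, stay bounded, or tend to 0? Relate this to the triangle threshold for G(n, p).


Number of potential triangles: C(110, 3) = 215820.
Each occurs with probability p³ ≈ (0.2614)³ ≈ 1.785124e-02.
By linearity: E[X] = C(110, 3)·p³ ≈ 215820 · 1.785124e-02 ≈ 3852.6545.
Since α = 2/3 < 1, p = c/n^{2/3} ≫ 1/n is above the triangle threshold p ~ 1/n. Asymptotically E[X] ~ (c³/6)·n^{3(1−α)} = (6³/6)·n^{1} → ∞; triangles are abundant w.h.p.

E[X] ≈ 3852.6545; in regime p = Θ(1/n^{2/3}) E[X] diverges (above the triangle threshold p ~ 1/n).


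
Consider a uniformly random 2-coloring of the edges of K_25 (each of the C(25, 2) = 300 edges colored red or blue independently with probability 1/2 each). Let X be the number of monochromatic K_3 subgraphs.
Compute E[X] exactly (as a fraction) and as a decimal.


Let X = Σ_S X_S over the C(25, 3) = 2300 subsets S of size 3, where X_S = 1 if the K_3 on S is monochromatic.
For a fixed S, the K_3 on S has C(3, 2) = 3 edges. P[all 3 edges red] = (1/2)^3, and likewise for blue, so P[monochromatic] = 2·(1/2)^3 = 2^{1 − 3} = 1/4.
Summing: E[X] = C(25, 3) · 2^{1 − 3} = 2300 · 1/4 = 575.
Numerically: E[X] ≈ 575.000.

E[X] = C(25,3)·2^(1−C(3,2)) = 575 ≈ 575.000.


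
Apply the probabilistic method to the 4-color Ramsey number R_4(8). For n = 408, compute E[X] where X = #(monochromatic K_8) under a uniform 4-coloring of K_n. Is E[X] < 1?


E[X] = C(408, 8) · 4^{1 − 28} = 17773458424095231 · 4^{−27} = 17773458424095231/18014398509481984.
As a reduced fraction: E[X] = 17773458424095231/18014398509481984 ≈ 0.98663.
Is E[X] < 1? YES.
Since E[X] < 1, there exists a 4-coloring of K_{408} with no monochromatic K_8; hence R_4(8) > 408.

E[X] = 17773458424095231/18014398509481984 ≈ 0.98663; E[X] < 1, so R_4(8) > 408.


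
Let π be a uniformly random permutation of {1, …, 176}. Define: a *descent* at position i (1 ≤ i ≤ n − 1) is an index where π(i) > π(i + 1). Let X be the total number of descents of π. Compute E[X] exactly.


Write X = Σ X_I over i = 1, …, 175, with X_I the indicator of one descent.
There are 175 indicators.
For each fixed i, the pair (π(i), π(i+1)) is a uniformly random ordered pair of distinct values from {1, …, 176}; by symmetry P[π(i) > π(i+1)] = 1/2.
By linearity: E[X] = 175 · (1/2) = (176 − 1) · (1/2) = 175/2 ≈ 87.5000.

E[X] = 175/2 = 87.5000.


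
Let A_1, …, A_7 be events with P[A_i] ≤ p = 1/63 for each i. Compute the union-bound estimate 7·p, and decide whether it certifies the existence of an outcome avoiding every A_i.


Union bound: P[∪_{i=1}^{7} A_i] ≤ Σ_i P[A_i] ≤ 7·p = 7·(1/63) = 1/9.
Numerically: 1/9 ≈ 0.111.
Is 1/9 < 1? YES.
Since P[∪ A_i] ≤ 1/9 < 1, the complement has P[∩ A_i^c] ≥ 1 − 1/9 = 8/9 > 0, so some outcome avoids every A_i.

7·p = 1/9 ≈ 0.111; existence CERTIFIED by the union bound.


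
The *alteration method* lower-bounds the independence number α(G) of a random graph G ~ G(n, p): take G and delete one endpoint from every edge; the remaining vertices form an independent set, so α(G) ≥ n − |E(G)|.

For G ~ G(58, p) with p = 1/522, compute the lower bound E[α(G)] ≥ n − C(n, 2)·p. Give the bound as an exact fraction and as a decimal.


E[|E(G)|] = C(58, 2)·p = 1653 · (1/522) = 19/6.
E[α(G)] ≥ n − E[|E(G)|] = 58 − 19/6 = 329/6.
Numerically: ≈ 54.8333.
(This is only a lower bound; the true E[α(G)] may be larger.)

E[α(G)] ≥ 329/6 ≈ 54.8333.


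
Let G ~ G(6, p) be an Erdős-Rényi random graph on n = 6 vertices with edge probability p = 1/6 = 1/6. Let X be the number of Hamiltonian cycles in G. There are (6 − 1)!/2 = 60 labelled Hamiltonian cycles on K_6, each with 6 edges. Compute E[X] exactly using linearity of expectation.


K_6 has (6 − 1)!/2 = 60 labelled Hamiltonian cycles.
For each such Hamiltonian cycle H, let X_H = 1 if all 6 edges of H are present in G. Then P[X_H = 1] = p^{6} = (1/6)^{6} = 1/46656.
By linearity: E[X] = Σ_H E[X_H] = 60 · p^{6} = 60 · 1/46656 = 5/3888.
Numerically: E[X] ≈ 0.001286.

E[X] = 60 · (1/6)^{6} = 5/3888 ≈ 0.001286.


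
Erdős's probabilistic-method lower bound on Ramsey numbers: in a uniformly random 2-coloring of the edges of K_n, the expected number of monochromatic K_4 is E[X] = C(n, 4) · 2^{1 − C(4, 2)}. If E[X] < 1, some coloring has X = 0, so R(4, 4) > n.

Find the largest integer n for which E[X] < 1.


We need C(n, 4) · 2^{1 − 6} < 1, i.e. C(n, 4) < 2^{6 − 1} = 32.
Check values of n near the boundary:
  n = 4: C(4, 4) = 1; 1 < 32? YES
  n = 5: C(5, 4) = 5; 5 < 32? YES
  n = 6: C(6, 4) = 15; 15 < 32? YES
  n = 7: C(7, 4) = 35; 35 < 32? NO
The largest n with C(n, 4) < 32 is n = 6 (where E[X] = 15/32 ≈ 0.4687500). Hence R(4, 4) > 6, i.e. R(4, 4) ≥ 7.

Largest n = 6; hence R(4, 4) > 6.


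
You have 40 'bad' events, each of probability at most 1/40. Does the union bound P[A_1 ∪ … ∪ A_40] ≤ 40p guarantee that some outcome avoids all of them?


Union bound: P[∪_{i=1}^{40} A_i] ≤ Σ_i P[A_i] ≤ 40·p = 40·(1/40) = 1.
Numerically: 1 ≈ 1.00000.
Is 1 < 1? NO.
Since the bound 1 is ≥ 1, the union bound is uninformative here; it does NOT by itself certify existence.

40·p = 1 ≈ 1.00000; existence NOT certified by the union bound.


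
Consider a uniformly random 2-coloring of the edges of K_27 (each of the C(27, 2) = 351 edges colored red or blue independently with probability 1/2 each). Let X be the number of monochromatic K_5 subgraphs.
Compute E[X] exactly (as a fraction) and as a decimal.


Let X = Σ_S X_S over the C(27, 5) = 80730 subsets S of size 5, where X_S = 1 if the K_5 on S is monochromatic.
For a fixed S, the K_5 on S has C(5, 2) = 10 edges. P[all 10 edges red] = (1/2)^10, and likewise for blue, so P[monochromatic] = 2·(1/2)^10 = 2^{1 − 10} = 1/512.
By linearity of expectation: E[X] = C(27, 5) · 2^{1 − 10} = 80730 · 1/512 = 40365/256.
Numerically: E[X] ≈ 157.67578.

E[X] = C(27,5)·2^(1−C(5,2)) = 40365/256 ≈ 157.67578.


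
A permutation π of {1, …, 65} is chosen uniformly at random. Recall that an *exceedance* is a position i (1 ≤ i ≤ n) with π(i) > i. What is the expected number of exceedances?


Write X = Σ_{i=1}^{65} X_i, where X_i = 1_{π(i) > i}.
For each fixed i, π(i) is uniform over {1, …, 65} (marginal of a uniform permutation), so P[π(i) > i] = (n − i)/n. Summing: Σ_{i=1}^{65} (n − i)/n = (0 + 1 + … + 64)/65 = 65(65 − 1)/(2·65) = (65 − 1)/2.
Hence E[X] = Σ_{i=1}^{65} (65 − i)/65 = 32 ≈ 32.0000.

E[X] = 32 = 32.0000.


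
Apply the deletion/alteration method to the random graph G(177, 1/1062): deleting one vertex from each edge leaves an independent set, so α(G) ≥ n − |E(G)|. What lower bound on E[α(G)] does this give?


E[|E(G)|] = C(177, 2)·p = 15576 · (1/1062) = 44/3.
E[α(G)] ≥ n − E[|E(G)|] = 177 − 44/3 = 487/3.
Numerically: ≈ 162.333333.
(This is only a lower bound; the true E[α(G)] may be larger.)

E[α(G)] ≥ 487/3 ≈ 162.333333.


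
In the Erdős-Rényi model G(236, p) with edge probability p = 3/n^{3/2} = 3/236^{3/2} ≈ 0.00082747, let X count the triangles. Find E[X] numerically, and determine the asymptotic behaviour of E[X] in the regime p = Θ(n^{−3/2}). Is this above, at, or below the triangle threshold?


Number of potential triangles: C(236, 3) = 2162940.
Each occurs with probability p³ ≈ (0.00082747)³ ≈ 5.6657806e-10.
By linearity: E[X] = C(236, 3)·p³ ≈ 2162940 · 5.6657806e-10 ≈ 0.00123.
Since α = 3/2 > 1, p = c/n^{3/2} = o(1/n) is below the triangle threshold p ~ 1/n. Asymptotically E[X] ~ (c³/6)·n^{3(1−α)} = (3³/6)·n^{-1.5} → 0, so by Markov's inequality G has no triangles w.h.p.

E[X] ≈ 0.00123; in regime p = Θ(1/n^{3/2}) E[X] tends to 0 (below the triangle threshold p ~ 1/n).


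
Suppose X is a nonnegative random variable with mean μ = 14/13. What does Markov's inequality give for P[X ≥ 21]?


μ = E[X] = 14/13, a = 21.
Markov: P[X ≥ 21] ≤ μ/a = (14/13)/21 = 2/39.
Numerically: ≈ 0.0513.
(Since a = 21 > μ = 1.0769, the bound 2/39 is < 1 and informative.)

P[X ≥ 21] ≤ 2/39 ≈ 0.0513.


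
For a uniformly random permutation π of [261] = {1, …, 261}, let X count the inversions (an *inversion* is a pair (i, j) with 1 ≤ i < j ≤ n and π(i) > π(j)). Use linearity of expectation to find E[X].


Write X = Σ X_I over the C(261, 2) = 33930 pairs i < j, with X_I the indicator of one inversion.
There are 33930 indicators.
For each fixed pair i < j, the values π(i) and π(j) are two distinct elements of {1, …, 261} in uniformly random order; by symmetry P[π(i) > π(j)] = 1/2.
By linearity: E[X] = 33930 · (1/2) = C(261, 2) · (1/2) = 33930/2 = 16965 ≈ 16965.000000.

E[X] = 16965 = 16965.000000.


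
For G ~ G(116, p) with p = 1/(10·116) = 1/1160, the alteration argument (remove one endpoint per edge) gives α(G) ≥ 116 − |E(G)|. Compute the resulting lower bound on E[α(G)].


E[|E(G)|] = C(116, 2)·p = 6670 · (1/1160) = 23/4.
E[α(G)] ≥ n − E[|E(G)|] = 116 − 23/4 = 441/4.
Numerically: ≈ 110.250000.
(This is only a lower bound; the true E[α(G)] may be larger.)

E[α(G)] ≥ 441/4 ≈ 110.250000.


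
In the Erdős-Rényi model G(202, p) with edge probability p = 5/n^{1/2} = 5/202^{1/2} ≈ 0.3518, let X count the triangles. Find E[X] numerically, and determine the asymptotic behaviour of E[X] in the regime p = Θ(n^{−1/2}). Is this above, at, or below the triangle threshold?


Number of potential triangles: C(202, 3) = 1353400.
Each occurs with probability p³ ≈ (0.3518)³ ≈ 4.3539452e-02.
By linearity: E[X] = C(202, 3)·p³ ≈ 1353400 · 4.3539452e-02 ≈ 58926.29437.
Since α = 1/2 < 1, p = c/n^{1/2} ≫ 1/n is above the triangle threshold p ~ 1/n. Asymptotically E[X] ~ (c³/6)·n^{3(1−α)} = (5³/6)·n^{1.5} → ∞; triangles are abundant w.h.p.

E[X] ≈ 58926.29437; in regime p = Θ(1/n^{1/2}) E[X] diverges (above the triangle threshold p ~ 1/n).


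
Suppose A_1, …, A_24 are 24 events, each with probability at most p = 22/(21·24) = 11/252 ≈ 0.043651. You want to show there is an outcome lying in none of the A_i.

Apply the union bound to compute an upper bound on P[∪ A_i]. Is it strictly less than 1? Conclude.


Union bound: P[∪_{i=1}^{24} A_i] ≤ Σ_i P[A_i] ≤ 24·p = 24·(11/252) = 22/21.
Numerically: 22/21 ≈ 1.047619.
Is 22/21 < 1? NO.
Since the bound 22/21 is ≥ 1, the union bound is uninformative here; it does NOT by itself certify existence.

24·p = 22/21 ≈ 1.047619; existence NOT certified by the union bound.


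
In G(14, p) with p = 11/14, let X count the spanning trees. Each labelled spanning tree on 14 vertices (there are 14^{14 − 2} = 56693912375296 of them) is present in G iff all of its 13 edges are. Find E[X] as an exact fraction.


K_14 has 14^{14 − 2} = 56693912375296 labelled spanning trees.
For each such spanning tree H, let X_H = 1 if all 13 edges of H are present in G. Then P[X_H = 1] = p^{13} = (11/14)^{13} = 34522712143931/793714773254144.
By linearity of expectation: E[X] = Σ_H E[X_H] = 56693912375296 · p^{13} = 56693912375296 · 34522712143931/793714773254144 = 34522712143931/14.
Numerically: E[X] ≈ 2.47e+12.

E[X] = 56693912375296 · (11/14)^{13} = 34522712143931/14 ≈ 2.47e+12.


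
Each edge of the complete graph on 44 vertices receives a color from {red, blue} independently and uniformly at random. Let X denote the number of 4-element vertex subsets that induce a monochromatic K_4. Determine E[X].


Let X = Σ_S X_S over the C(44, 4) = 135751 subsets S of size 4, where X_S = 1 if the K_4 on S is monochromatic.
For a fixed S, the K_4 on S has C(4, 2) = 6 edges. P[all 6 edges red] = (1/2)^6, and likewise for blue, so P[monochromatic] = 2·(1/2)^6 = 2^{1 − 6} = 1/32.
By linearity of expectation: E[X] = C(44, 4) · 2^{1 − 6} = 135751 · 1/32 = 135751/32.
Numerically: E[X] ≈ 4242.218750.

E[X] = C(44,4)·2^(1−C(4,2)) = 135751/32 ≈ 4242.218750.


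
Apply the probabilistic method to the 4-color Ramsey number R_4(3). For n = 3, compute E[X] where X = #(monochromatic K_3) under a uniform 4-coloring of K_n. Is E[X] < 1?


E[X] = C(3, 3) · 4^{1 − 3} = 1 · 4^{−2} = 1/16.
As a reduced fraction: E[X] = 1/16 ≈ 0.062.
Is E[X] < 1? YES.
Since E[X] < 1, there exists a 4-coloring of K_{3} with no monochromatic K_3; hence R_4(3) > 3.

E[X] = 1/16 ≈ 0.062; E[X] < 1, so R_4(3) > 3.


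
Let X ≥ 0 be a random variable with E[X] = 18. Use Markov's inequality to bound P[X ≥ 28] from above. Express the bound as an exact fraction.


μ = E[X] = 18, a = 28.
Markov: P[X ≥ 28] ≤ μ/a = (18)/28 = 9/14.
Numerically: ≈ 0.642857.
(Since a = 28 > μ = 18.000000, the bound 9/14 is < 1 and informative.)

P[X ≥ 28] ≤ 9/14 ≈ 0.642857.


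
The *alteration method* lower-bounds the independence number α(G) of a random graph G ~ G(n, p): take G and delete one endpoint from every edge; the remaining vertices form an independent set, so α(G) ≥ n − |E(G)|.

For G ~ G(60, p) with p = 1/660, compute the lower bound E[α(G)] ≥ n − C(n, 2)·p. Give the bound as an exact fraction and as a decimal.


E[|E(G)|] = C(60, 2)·p = 1770 · (1/660) = 59/22.
E[α(G)] ≥ n − E[|E(G)|] = 60 − 59/22 = 1261/22.
Numerically: ≈ 57.3182.
(This is only a lower bound; the true E[α(G)] may be larger.)

E[α(G)] ≥ 1261/22 ≈ 57.3182.


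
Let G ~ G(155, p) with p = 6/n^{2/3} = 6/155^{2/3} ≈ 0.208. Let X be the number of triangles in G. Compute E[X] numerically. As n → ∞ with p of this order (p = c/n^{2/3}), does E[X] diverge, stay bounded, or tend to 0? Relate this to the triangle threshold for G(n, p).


Number of potential triangles: C(155, 3) = 608685.
Each occurs with probability p³ ≈ (0.208)³ ≈ 8.99063e-03.
By linearity: E[X] = C(155, 3)·p³ ≈ 608685 · 8.99063e-03 ≈ 5472.465.
Since α = 2/3 < 1, p = c/n^{2/3} ≫ 1/n is above the triangle threshold p ~ 1/n. Asymptotically E[X] ~ (c³/6)·n^{3(1−α)} = (6³/6)·n^{1} → ∞; triangles are abundant w.h.p.

E[X] ≈ 5472.465; in regime p = Θ(1/n^{2/3}) E[X] diverges (above the triangle threshold p ~ 1/n).


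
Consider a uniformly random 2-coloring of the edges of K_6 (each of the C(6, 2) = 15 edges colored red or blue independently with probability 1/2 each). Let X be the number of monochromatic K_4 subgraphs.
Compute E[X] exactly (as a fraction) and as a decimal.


Let X = Σ_S X_S over the C(6, 4) = 15 subsets S of size 4, where X_S = 1 if the K_4 on S is monochromatic.
For a fixed S, the K_4 on S has C(4, 2) = 6 edges. P[all 6 edges red] = (1/2)^6, and likewise for blue, so P[monochromatic] = 2·(1/2)^6 = 2^{1 − 6} = 1/32.
By linearity: E[X] = C(6, 4) · 2^{1 − 6} = 15 · 1/32 = 15/32.
Numerically: E[X] ≈ 0.468750.

E[X] = C(6,4)·2^(1−C(4,2)) = 15/32 ≈ 0.468750.


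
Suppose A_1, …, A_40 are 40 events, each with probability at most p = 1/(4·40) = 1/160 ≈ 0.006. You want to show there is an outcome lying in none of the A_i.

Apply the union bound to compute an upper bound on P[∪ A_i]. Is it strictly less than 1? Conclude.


Union bound: P[∪_{i=1}^{40} A_i] ≤ Σ_i P[A_i] ≤ 40·p = 40·(1/160) = 1/4.
Numerically: 1/4 ≈ 0.250.
Is 1/4 < 1? YES.
Since P[∪ A_i] ≤ 1/4 < 1, the complement has P[∩ A_i^c] ≥ 1 − 1/4 = 3/4 > 0, so some outcome avoids every A_i.

40·p = 1/4 ≈ 0.250; existence CERTIFIED by the union bound.


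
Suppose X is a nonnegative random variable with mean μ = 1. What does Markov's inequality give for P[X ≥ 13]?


μ = E[X] = 1, a = 13.
Markov: P[X ≥ 13] ≤ μ/a = (1)/13 = 1/13.
Numerically: ≈ 0.076923.
(Since a = 13 > μ = 1.000000, the bound 1/13 is < 1 and informative.)

P[X ≥ 13] ≤ 1/13 ≈ 0.076923.


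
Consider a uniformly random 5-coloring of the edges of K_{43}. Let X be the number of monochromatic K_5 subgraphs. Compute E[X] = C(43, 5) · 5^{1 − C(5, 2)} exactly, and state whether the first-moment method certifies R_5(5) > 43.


E[X] = C(43, 5) · 5^{1 − 10} = 962598 · 5^{−9} = 962598/1953125.
As a reduced fraction: E[X] = 962598/1953125 ≈ 0.493.
Is E[X] < 1? YES.
Since E[X] < 1, there exists a 5-coloring of K_{43} with no monochromatic K_5; hence R_5(5) > 43.

E[X] = 962598/1953125 ≈ 0.493; E[X] < 1, so R_5(5) > 43.


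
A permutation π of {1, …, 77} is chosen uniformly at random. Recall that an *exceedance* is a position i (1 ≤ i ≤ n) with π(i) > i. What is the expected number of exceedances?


Write X = Σ_{i=1}^{77} X_i, where X_i = 1_{π(i) > i}.
For each fixed i, π(i) is uniform over {1, …, 77} (marginal of a uniform permutation), so P[π(i) > i] = (n − i)/n. Summing: Σ_{i=1}^{77} (n − i)/n = (0 + 1 + … + 76)/77 = 77(77 − 1)/(2·77) = (77 − 1)/2.
Hence E[X] = Σ_{i=1}^{77} (77 − i)/77 = 38 ≈ 38.000.

E[X] = 38 = 38.000.


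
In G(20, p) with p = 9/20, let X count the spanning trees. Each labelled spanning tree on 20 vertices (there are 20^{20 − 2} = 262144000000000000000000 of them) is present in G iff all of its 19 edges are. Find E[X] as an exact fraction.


K_20 has 20^{20 − 2} = 262144000000000000000000 labelled spanning trees.
For each such spanning tree H, let X_H = 1 if all 19 edges of H are present in G. Then P[X_H = 1] = p^{19} = (9/20)^{19} = 1350851717672992089/5242880000000000000000000.
By linearity of expectation: E[X] = Σ_H E[X_H] = 262144000000000000000000 · p^{19} = 262144000000000000000000 · 1350851717672992089/5242880000000000000000000 = 1350851717672992089/20.
Numerically: E[X] ≈ 6.754e+16.

E[X] = 262144000000000000000000 · (9/20)^{19} = 1350851717672992089/20 ≈ 6.754e+16.


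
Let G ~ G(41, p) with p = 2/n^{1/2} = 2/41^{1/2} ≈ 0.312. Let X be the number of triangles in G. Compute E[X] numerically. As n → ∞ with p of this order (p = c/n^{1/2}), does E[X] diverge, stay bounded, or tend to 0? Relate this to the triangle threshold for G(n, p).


Number of potential triangles: C(41, 3) = 10660.
Each occurs with probability p³ ≈ (0.312)³ ≈ 3.04729e-02.
By linearity: E[X] = C(41, 3)·p³ ≈ 10660 · 3.04729e-02 ≈ 324.841.
Since α = 1/2 < 1, p = c/n^{1/2} ≫ 1/n is above the triangle threshold p ~ 1/n. Asymptotically E[X] ~ (c³/6)·n^{3(1−α)} = (2³/6)·n^{1.5} → ∞; triangles are abundant w.h.p.

E[X] ≈ 324.841; in regime p = Θ(1/n^{1/2}) E[X] diverges (above the triangle threshold p ~ 1/n).


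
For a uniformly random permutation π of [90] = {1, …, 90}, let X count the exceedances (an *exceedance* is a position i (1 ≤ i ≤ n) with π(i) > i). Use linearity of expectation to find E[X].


Write X = Σ_{i=1}^{90} X_i, where X_i = 1_{π(i) > i}.
For each fixed i, π(i) is uniform over {1, …, 90} (marginal of a uniform permutation), so P[π(i) > i] = (n − i)/n. Summing: Σ_{i=1}^{90} (n − i)/n = (0 + 1 + … + 89)/90 = 90(90 − 1)/(2·90) = (90 − 1)/2.
Hence E[X] = Σ_{i=1}^{90} (90 − i)/90 = 89/2 ≈ 44.5000.

E[X] = 89/2 = 44.5000.


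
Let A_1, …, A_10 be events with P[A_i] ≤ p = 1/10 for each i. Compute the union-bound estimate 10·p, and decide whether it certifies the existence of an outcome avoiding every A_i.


Union bound: P[∪_{i=1}^{10} A_i] ≤ Σ_i P[A_i] ≤ 10·p = 10·(1/10) = 1.
Numerically: 1 ≈ 1.0000000.
Is 1 < 1? NO.
Since the bound 1 is ≥ 1, the union bound is uninformative here; it does NOT by itself certify existence.

10·p = 1 ≈ 1.0000000; existence NOT certified by the union bound.


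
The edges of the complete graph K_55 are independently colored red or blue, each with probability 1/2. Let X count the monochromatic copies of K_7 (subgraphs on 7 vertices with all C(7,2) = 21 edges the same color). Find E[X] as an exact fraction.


Let X = Σ_S X_S over the C(55, 7) = 202927725 subsets S of size 7, where X_S = 1 if the K_7 on S is monochromatic.
For a fixed S, the K_7 on S has C(7, 2) = 21 edges. P[all 21 edges red] = (1/2)^21, and likewise for blue, so P[monochromatic] = 2·(1/2)^21 = 2^{1 − 21} = 1/1048576.
By linearity of expectation: E[X] = C(55, 7) · 2^{1 − 21} = 202927725 · 1/1048576 = 202927725/1048576.
Numerically: E[X] ≈ 193.5270.

E[X] = C(55,7)·2^(1−C(7,2)) = 202927725/1048576 ≈ 193.5270.


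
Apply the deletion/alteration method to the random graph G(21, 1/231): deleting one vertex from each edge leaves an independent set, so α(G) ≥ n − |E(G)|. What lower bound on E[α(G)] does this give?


E[|E(G)|] = C(21, 2)·p = 210 · (1/231) = 10/11.
E[α(G)] ≥ n − E[|E(G)|] = 21 − 10/11 = 221/11.
Numerically: ≈ 20.09091.
(This is only a lower bound; the true E[α(G)] may be larger.)

E[α(G)] ≥ 221/11 ≈ 20.09091.


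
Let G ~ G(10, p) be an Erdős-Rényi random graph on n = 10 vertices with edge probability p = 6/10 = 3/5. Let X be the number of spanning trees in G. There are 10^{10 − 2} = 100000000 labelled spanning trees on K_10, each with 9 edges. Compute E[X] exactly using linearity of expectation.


K_10 has 10^{10 − 2} = 100000000 labelled spanning trees.
For each such spanning tree H, let X_H = 1 if all 9 edges of H are present in G. Then P[X_H = 1] = p^{9} = (3/5)^{9} = 19683/1953125.
Summing the indicators: E[X] = Σ_H E[X_H] = 100000000 · p^{9} = 100000000 · 19683/1953125 = 5038848/5.
Numerically: E[X] ≈ 1.01e+06.

E[X] = 100000000 · (3/5)^{9} = 5038848/5 ≈ 1.01e+06.


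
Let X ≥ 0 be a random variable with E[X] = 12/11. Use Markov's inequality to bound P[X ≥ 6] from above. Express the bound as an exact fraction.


μ = E[X] = 12/11, a = 6.
Markov: P[X ≥ 6] ≤ μ/a = (12/11)/6 = 2/11.
Numerically: ≈ 0.182.
(Since a = 6 > μ = 1.091, the bound 2/11 is < 1 and informative.)

P[X ≥ 6] ≤ 2/11 ≈ 0.182.


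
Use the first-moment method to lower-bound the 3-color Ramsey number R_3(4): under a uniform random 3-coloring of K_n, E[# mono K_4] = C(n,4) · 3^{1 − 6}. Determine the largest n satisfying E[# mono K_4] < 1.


We need C(n, 4) · 3^{1 − 6} < 1, i.e. C(n, 4) < 3^{6 − 1} = 243.
Check values of n near the boundary:
  n = 4: C(4, 4) = 1; 1 < 243? YES
  n = 5: C(5, 4) = 5; 5 < 243? YES
  n = 6: C(6, 4) = 15; 15 < 243? YES
  n = 7: C(7, 4) = 35; 35 < 243? YES
  n = 8: C(8, 4) = 70; 70 < 243? YES
  n = 9: C(9, 4) = 126; 126 < 243? YES
  n = 10: C(10, 4) = 210; 210 < 243? YES
  n = 11: C(11, 4) = 330; 330 < 243? NO
The largest n with C(n, 4) < 243 is n = 10 (where E[X] = 70/81 ≈ 0.8642). Hence R_3(4) > 10, i.e. R_3(4) ≥ 11.

Largest n = 10; hence R_3(4) > 10.


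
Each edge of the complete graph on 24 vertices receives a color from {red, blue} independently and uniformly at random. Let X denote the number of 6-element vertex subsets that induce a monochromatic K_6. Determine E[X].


Let X = Σ_S X_S over the C(24, 6) = 134596 subsets S of size 6, where X_S = 1 if the K_6 on S is monochromatic.
For a fixed S, the K_6 on S has C(6, 2) = 15 edges. P[all 15 edges red] = (1/2)^15, and likewise for blue, so P[monochromatic] = 2·(1/2)^15 = 2^{1 − 15} = 1/16384.
Summing: E[X] = C(24, 6) · 2^{1 − 15} = 134596 · 1/16384 = 33649/4096.
Numerically: E[X] ≈ 8.215.

E[X] = C(24,6)·2^(1−C(6,2)) = 33649/4096 ≈ 8.215.


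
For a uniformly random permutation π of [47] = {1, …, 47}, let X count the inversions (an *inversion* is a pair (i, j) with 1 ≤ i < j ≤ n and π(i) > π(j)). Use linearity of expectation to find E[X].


Write X = Σ X_I over the C(47, 2) = 1081 pairs i < j, with X_I the indicator of one inversion.
There are 1081 indicators.
For each fixed pair i < j, the values π(i) and π(j) are two distinct elements of {1, …, 47} in uniformly random order; by symmetry P[π(i) > π(j)] = 1/2.
By linearity: E[X] = 1081 · (1/2) = C(47, 2) · (1/2) = 1081/2 = 1081/2 ≈ 540.50000.

E[X] = 1081/2 = 540.50000.


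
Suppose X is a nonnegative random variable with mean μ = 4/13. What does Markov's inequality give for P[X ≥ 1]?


μ = E[X] = 4/13, a = 1.
Markov: P[X ≥ 1] ≤ μ/a = (4/13)/1 = 4/13.
Numerically: ≈ 0.307692.
(Since a = 1 > μ = 0.307692, the bound 4/13 is < 1 and informative.)

P[X ≥ 1] ≤ 4/13 ≈ 0.307692.


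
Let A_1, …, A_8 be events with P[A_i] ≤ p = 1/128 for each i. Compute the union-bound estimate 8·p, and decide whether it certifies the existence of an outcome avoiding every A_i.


Union bound: P[∪_{i=1}^{8} A_i] ≤ Σ_i P[A_i] ≤ 8·p = 8·(1/128) = 1/16.
Numerically: 1/16 ≈ 0.06250.
Is 1/16 < 1? YES.
Since P[∪ A_i] ≤ 1/16 < 1, the complement has P[∩ A_i^c] ≥ 1 − 1/16 = 15/16 > 0, so some outcome avoids every A_i.

8·p = 1/16 ≈ 0.06250; existence CERTIFIED by the union bound.


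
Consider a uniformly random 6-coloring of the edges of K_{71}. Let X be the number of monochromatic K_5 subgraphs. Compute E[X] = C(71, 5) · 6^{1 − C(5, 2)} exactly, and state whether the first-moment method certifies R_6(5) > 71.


E[X] = C(71, 5) · 6^{1 − 10} = 13019909 · 6^{−9} = 13019909/10077696.
As a reduced fraction: E[X] = 13019909/10077696 ≈ 1.29195.
Is E[X] < 1? NO.
Since E[X] ≥ 1, the first-moment bound is inconclusive at n = 71; it does NOT by itself certify R_6(5) > 71.

E[X] = 13019909/10077696 ≈ 1.29195; E[X] ≥ 1; first-moment method inconclusive here.


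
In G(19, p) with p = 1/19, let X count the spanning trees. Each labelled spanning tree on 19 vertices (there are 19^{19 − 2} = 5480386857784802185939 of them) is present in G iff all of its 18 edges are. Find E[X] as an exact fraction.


K_19 has 19^{19 − 2} = 5480386857784802185939 labelled spanning trees.
For each such spanning tree H, let X_H = 1 if all 18 edges of H are present in G. Then P[X_H = 1] = p^{18} = (1/19)^{18} = 1/104127350297911241532841.
By linearity: E[X] = Σ_H E[X_H] = 5480386857784802185939 · p^{18} = 5480386857784802185939 · 1/104127350297911241532841 = 1/19.
Numerically: E[X] ≈ 0.052632.

E[X] = 5480386857784802185939 · (1/19)^{18} = 1/19 ≈ 0.052632.


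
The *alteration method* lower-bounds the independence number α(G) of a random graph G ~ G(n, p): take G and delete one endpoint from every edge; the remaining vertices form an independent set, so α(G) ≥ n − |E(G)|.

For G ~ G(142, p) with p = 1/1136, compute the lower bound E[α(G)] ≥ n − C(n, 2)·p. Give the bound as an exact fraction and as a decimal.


E[|E(G)|] = C(142, 2)·p = 10011 · (1/1136) = 141/16.
E[α(G)] ≥ n − E[|E(G)|] = 142 − 141/16 = 2131/16.
Numerically: ≈ 133.1875.
(This is only a lower bound; the true E[α(G)] may be larger.)

E[α(G)] ≥ 2131/16 ≈ 133.1875.


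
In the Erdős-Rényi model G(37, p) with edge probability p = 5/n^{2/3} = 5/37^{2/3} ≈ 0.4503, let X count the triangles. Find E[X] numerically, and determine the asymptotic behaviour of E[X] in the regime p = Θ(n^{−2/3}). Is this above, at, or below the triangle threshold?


Number of potential triangles: C(37, 3) = 7770.
Each occurs with probability p³ ≈ (0.4503)³ ≈ 9.13075237e-02.
By linearity: E[X] = C(37, 3)·p³ ≈ 7770 · 9.13075237e-02 ≈ 709.459459.
Since α = 2/3 < 1, p = c/n^{2/3} ≫ 1/n is above the triangle threshold p ~ 1/n. Asymptotically E[X] ~ (c³/6)·n^{3(1−α)} = (5³/6)·n^{1} → ∞; triangles are abundant w.h.p.

E[X] ≈ 709.459459; in regime p = Θ(1/n^{2/3}) E[X] diverges (above the triangle threshold p ~ 1/n).
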